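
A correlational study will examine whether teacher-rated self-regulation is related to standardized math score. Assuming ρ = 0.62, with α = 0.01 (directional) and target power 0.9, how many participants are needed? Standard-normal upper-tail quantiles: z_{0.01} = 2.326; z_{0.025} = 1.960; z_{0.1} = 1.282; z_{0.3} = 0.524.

Fisher's z: C = ½·ln((1+r)/(1−r)) = ½·ln(4.2632) = 0.7250.
n = ((z_{α} + z_β)/C)² + 3.
(2.326 + 1.282) / 0.7250 = 3.608 / 0.7250 = 4.977.
n = 4.977² + 3 = 24.77 + 3 = 27.8.
Round up.

n = 28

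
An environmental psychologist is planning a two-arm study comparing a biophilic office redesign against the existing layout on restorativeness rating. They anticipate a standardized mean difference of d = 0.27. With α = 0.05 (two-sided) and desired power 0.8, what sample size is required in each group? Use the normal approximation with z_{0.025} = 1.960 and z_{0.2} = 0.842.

n = 216 per group

For two independent groups with equal n: n = 2·((z_{α/2} + z_β) / d)².
z_{α/2} + z_β = 1.960 + 0.842 = 2.802.
n = 2 × (2.802 / 0.27)² = 2 × 10.378² = 2 × 107.70 = 215.4.
Round up to the next whole participant.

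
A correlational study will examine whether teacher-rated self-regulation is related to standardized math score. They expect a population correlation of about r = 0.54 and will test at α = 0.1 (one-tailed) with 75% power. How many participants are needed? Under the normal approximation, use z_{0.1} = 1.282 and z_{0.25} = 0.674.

Fisher's z: C = ½·ln((1+r)/(1−r)) = ½·ln(3.3478) = 0.6042.
n = ((z_{α} + z_β)/C)² + 3.
(1.282 + 0.674) / 0.6042 = 1.956 / 0.6042 = 3.237.
n = 3.237² + 3 = 10.48 + 3 = 13.5.
Round up.

n = 14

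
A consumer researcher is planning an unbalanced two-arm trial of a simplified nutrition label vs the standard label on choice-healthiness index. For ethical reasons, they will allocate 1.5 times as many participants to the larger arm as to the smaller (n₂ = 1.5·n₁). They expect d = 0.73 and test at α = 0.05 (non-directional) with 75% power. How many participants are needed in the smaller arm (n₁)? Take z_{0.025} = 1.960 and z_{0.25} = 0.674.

n₁ = 22

With allocation ratio k = n₂/n₁ = 1.5, Var(x̄₁−x̄₂) = σ²(1/n₁ + 1/(k·n₁)) = σ²·(k+1)/(k·n₁).
So n₁ = (1 + 1/k)·((z_{α/2} + z_β)/d)² = 1.667 × (2.634/0.73)².
n₁ = 1.667 × 13.02 = 21.7.
Round up: n₁ = 22, giving n₂ = 1.5 × 22 = 33.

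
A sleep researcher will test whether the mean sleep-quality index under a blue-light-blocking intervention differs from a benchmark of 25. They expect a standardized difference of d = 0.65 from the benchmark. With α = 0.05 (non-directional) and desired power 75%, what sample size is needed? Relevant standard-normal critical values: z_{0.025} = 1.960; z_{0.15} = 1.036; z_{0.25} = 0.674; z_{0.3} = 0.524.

For a one-sample test: n = ((z_{α/2} + z_β) / d)².
z_{α/2} + z_β = 1.960 + 0.674 = 2.634.
n = (2.634 / 0.65)² = 4.052² = 16.42.
Round up.

n = 17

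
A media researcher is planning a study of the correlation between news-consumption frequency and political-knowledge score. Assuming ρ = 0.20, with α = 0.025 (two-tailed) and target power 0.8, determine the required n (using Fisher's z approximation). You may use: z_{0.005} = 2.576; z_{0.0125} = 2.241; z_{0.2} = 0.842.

Fisher's z: C = ½·ln((1+r)/(1−r)) = ½·ln(1.5000) = 0.2027.
n = ((z_{α/2} + z_β)/C)² + 3.
(2.241 + 0.842) / 0.2027 = 3.083 / 0.2027 = 15.210.
n = 15.210² + 3 = 231.33 + 3 = 234.3.
Round up.

n = 235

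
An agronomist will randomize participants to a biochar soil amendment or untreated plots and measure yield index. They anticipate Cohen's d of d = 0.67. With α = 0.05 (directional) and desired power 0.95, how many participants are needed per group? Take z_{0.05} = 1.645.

n = 49 per group

For two independent groups with equal n: n = 2·((z_{α} + z_β) / d)².
z_{α} + z_β = 1.645 + 1.645 = 3.290.
n = 2 × (3.290 / 0.67)² = 2 × 4.910² = 2 × 24.11 = 48.2.
Round up to the next whole participant.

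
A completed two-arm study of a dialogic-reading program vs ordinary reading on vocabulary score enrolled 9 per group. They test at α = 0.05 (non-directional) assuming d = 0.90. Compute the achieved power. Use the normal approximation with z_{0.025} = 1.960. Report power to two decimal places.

power ≈ 0.48

For two equal groups, power = Φ(d·√(n/2) − z_{α/2}).
d·√(n/2) = 0.90 × √(9/2) = 0.90 × 2.121 = 1.909.
z_β = 1.909 − 1.960 = -0.051.
Power = Φ(-0.051) = 0.480.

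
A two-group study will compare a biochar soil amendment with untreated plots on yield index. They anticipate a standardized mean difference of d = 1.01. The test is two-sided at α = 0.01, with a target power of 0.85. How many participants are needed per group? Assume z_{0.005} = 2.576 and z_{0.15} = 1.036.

For two independent groups with equal n: n = 2·((z_{α/2} + z_β) / d)².
z_{α/2} + z_β = 2.576 + 1.036 = 3.612.
n = 2 × (3.612 / 1.01)² = 2 × 3.576² = 2 × 12.79 = 25.6.
Round up to the next whole participant.

n = 26 per group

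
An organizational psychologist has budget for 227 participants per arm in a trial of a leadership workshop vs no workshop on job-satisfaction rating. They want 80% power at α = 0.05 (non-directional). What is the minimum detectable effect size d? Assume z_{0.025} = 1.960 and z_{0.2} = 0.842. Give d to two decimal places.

d_min ≈ 0.26

For two independent groups of n = 227 each: d_min = (z_{α/2} + z_β)·√(2/n).
z-sum = 1.960 + 0.842 = 2.802.
d_min = 2.802 × √(2/227) = 2.802 × 0.0939 = 0.263.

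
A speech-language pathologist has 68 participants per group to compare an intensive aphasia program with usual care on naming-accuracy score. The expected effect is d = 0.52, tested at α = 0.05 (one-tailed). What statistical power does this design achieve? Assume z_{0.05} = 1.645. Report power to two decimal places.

power ≈ 0.92

For two equal groups, power = Φ(d·√(n/2) − z_{α}).
d·√(n/2) = 0.52 × √(68/2) = 0.52 × 5.831 = 3.032.
z_β = 3.032 − 1.645 = 1.387.
Power = Φ(1.387) = 0.917.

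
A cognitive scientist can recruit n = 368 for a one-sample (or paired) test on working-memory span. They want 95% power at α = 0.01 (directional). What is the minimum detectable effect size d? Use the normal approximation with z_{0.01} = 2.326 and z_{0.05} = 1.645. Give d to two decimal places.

d_min ≈ 0.21

For a single sample (or paired design) of n = 368: d_min = (z_{α} + z_β)/√n.
z-sum = 2.326 + 1.645 = 3.971.
d_min = 3.971 / √368 = 3.971 / 19.183 = 0.207.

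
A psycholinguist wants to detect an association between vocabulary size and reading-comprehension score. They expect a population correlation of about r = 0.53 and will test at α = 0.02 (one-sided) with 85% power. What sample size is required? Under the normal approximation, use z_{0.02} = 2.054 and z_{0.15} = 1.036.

n = 31

Fisher's z: C = ½·ln((1+r)/(1−r)) = ½·ln(3.2553) = 0.5901.
n = ((z_{α} + z_β)/C)² + 3.
(2.054 + 1.036) / 0.5901 = 3.090 / 0.5901 = 5.236.
n = 5.236² + 3 = 27.42 + 3 = 30.4.
Round up.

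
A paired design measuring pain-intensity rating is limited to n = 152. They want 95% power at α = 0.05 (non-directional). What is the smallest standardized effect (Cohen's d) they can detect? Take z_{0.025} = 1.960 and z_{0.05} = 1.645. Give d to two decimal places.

For a single sample (or paired design) of n = 152: d_min = (z_{α/2} + z_β)/√n.
z-sum = 1.960 + 1.645 = 3.605.
d_min = 3.605 / √152 = 3.605 / 12.329 = 0.292.

d_min ≈ 0.29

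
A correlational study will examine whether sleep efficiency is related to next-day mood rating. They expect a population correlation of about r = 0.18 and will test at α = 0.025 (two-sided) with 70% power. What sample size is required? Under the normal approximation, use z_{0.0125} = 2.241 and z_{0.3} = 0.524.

n = 234

Fisher's z: C = ½·ln((1+r)/(1−r)) = ½·ln(1.4390) = 0.1820.
n = ((z_{α/2} + z_β)/C)² + 3.
(2.241 + 0.524) / 0.1820 = 2.765 / 0.1820 = 15.192.
n = 15.192² + 3 = 230.81 + 3 = 233.8.
Round up.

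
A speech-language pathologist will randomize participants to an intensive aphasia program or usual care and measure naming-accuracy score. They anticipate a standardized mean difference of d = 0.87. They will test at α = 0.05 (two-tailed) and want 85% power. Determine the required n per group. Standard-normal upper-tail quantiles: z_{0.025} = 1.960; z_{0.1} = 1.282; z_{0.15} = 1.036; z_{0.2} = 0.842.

For two independent groups with equal n: n = 2·((z_{α/2} + z_β) / d)².
z_{α/2} + z_β = 1.960 + 1.036 = 2.996.
n = 2 × (2.996 / 0.87)² = 2 × 3.444² = 2 × 11.86 = 23.7.
Round up to the next whole participant.

n = 24 per group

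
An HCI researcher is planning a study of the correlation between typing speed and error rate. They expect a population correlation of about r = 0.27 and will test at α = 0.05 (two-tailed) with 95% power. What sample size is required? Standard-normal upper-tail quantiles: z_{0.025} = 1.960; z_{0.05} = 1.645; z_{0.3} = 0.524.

n = 173

Fisher's z: C = ½·ln((1+r)/(1−r)) = ½·ln(1.7397) = 0.2769.
n = ((z_{α/2} + z_β)/C)² + 3.
(1.960 + 1.645) / 0.2769 = 3.605 / 0.2769 = 13.019.
n = 13.019² + 3 = 169.50 + 3 = 172.5.
Round up.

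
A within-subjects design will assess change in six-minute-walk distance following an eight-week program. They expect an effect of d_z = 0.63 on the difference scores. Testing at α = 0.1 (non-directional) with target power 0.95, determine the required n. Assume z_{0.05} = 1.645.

n = 28 pairs

For a paired (one-sample on differences) test: n = ((z_{α/2} + z_β) / d)².
z_{α/2} + z_β = 1.645 + 1.645 = 3.290.
n = (3.290 / 0.63)² = 5.222² = 27.27.
Round up.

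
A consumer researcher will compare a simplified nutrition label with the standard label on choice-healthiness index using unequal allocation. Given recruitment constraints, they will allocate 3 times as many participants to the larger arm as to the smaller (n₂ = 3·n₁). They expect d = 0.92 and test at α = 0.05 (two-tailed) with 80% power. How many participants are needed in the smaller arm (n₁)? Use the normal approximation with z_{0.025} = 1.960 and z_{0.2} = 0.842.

n₁ = 13

With allocation ratio k = n₂/n₁ = 3, Var(x̄₁−x̄₂) = σ²(1/n₁ + 1/(k·n₁)) = σ²·(k+1)/(k·n₁).
So n₁ = (1 + 1/k)·((z_{α/2} + z_β)/d)² = 1.333 × (2.802/0.92)².
n₁ = 1.333 × 9.28 = 12.4.
Round up: n₁ = 13, giving n₂ = 3 × 13 = 39.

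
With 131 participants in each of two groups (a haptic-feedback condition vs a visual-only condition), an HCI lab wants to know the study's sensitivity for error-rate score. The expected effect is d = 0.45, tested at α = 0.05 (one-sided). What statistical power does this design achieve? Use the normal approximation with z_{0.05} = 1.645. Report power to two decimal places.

power ≈ 0.98

For two equal groups, power = Φ(d·√(n/2) − z_{α}).
d·√(n/2) = 0.45 × √(131/2) = 0.45 × 8.093 = 3.642.
z_β = 3.642 − 1.645 = 1.997.
Power = Φ(1.997) = 0.977.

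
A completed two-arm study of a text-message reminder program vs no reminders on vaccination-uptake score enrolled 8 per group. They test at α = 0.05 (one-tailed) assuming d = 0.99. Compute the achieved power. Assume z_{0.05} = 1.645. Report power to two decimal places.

power ≈ 0.63

For two equal groups, power = Φ(d·√(n/2) − z_{α}).
d·√(n/2) = 0.99 × √(8/2) = 0.99 × 2.000 = 1.980.
z_β = 1.980 − 1.645 = 0.335.
Power = Φ(0.335) = 0.631.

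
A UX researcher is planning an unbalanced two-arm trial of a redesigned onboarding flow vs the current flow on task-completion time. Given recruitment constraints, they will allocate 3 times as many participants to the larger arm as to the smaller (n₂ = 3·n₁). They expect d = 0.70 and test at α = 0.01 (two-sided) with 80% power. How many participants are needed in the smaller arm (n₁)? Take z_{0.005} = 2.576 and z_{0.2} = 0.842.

n₁ = 32

With allocation ratio k = n₂/n₁ = 3, Var(x̄₁−x̄₂) = σ²(1/n₁ + 1/(k·n₁)) = σ²·(k+1)/(k·n₁).
So n₁ = (1 + 1/k)·((z_{α/2} + z_β)/d)² = 1.333 × (3.418/0.70)².
n₁ = 1.333 × 23.84 = 31.8.
Round up: n₁ = 32, giving n₂ = 3 × 32 = 96.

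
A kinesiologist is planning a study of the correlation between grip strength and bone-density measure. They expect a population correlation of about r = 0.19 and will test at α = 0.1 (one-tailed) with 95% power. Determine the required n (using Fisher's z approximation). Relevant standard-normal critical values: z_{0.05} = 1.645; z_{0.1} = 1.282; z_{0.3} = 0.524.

Fisher's z: C = ½·ln((1+r)/(1−r)) = ½·ln(1.4691) = 0.1923.
n = ((z_{α} + z_β)/C)² + 3.
(1.282 + 1.645) / 0.1923 = 2.927 / 0.1923 = 15.221.
n = 15.221² + 3 = 231.68 + 3 = 234.7.
Round up.

n = 235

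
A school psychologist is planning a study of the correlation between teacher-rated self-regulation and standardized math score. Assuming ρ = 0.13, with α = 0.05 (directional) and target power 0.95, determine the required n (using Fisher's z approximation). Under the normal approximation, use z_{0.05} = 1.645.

Fisher's z: C = ½·ln((1+r)/(1−r)) = ½·ln(1.2989) = 0.1307.
n = ((z_{α} + z_β)/C)² + 3.
(1.645 + 1.645) / 0.1307 = 3.290 / 0.1307 = 25.172.
n = 25.172² + 3 = 633.64 + 3 = 636.6.
Round up.

n = 637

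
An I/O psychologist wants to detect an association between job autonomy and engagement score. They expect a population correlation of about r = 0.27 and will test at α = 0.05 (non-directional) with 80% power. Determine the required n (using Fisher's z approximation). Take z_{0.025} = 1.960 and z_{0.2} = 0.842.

n = 106

Fisher's z: C = ½·ln((1+r)/(1−r)) = ½·ln(1.7397) = 0.2769.
n = ((z_{α/2} + z_β)/C)² + 3.
(1.960 + 0.842) / 0.2769 = 2.802 / 0.2769 = 10.119.
n = 10.119² + 3 = 102.40 + 3 = 105.4.
Round up.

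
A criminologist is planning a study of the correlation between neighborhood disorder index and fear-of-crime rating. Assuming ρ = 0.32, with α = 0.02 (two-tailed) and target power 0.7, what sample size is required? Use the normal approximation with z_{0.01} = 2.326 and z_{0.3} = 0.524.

n = 77

Fisher's z: C = ½·ln((1+r)/(1−r)) = ½·ln(1.9412) = 0.3316.
n = ((z_{α/2} + z_β)/C)² + 3.
(2.326 + 0.524) / 0.3316 = 2.850 / 0.3316 = 8.595.
n = 8.595² + 3 = 73.87 + 3 = 76.9.
Round up.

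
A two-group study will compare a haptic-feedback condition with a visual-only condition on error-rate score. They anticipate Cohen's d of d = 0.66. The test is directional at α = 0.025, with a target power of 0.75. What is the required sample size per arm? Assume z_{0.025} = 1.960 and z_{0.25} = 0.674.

For two independent groups with equal n: n = 2·((z_{α} + z_β) / d)².
z_{α} + z_β = 1.960 + 0.674 = 2.634.
n = 2 × (2.634 / 0.66)² = 2 × 3.991² = 2 × 15.93 = 31.9.
Round up to the next whole participant.

n = 32 per group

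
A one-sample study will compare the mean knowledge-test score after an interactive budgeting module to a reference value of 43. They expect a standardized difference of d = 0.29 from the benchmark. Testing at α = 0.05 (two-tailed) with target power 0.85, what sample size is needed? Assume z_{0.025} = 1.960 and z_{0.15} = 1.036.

n = 107

For a one-sample test: n = ((z_{α/2} + z_β) / d)².
z_{α/2} + z_β = 1.960 + 1.036 = 2.996.
n = (2.996 / 0.29)² = 10.331² = 106.73.
Round up.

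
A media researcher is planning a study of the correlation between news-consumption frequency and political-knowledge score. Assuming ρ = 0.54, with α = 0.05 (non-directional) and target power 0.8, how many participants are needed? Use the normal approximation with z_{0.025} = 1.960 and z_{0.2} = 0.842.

n = 25

Fisher's z: C = ½·ln((1+r)/(1−r)) = ½·ln(3.3478) = 0.6042.
n = ((z_{α/2} + z_β)/C)² + 3.
(1.960 + 0.842) / 0.6042 = 2.802 / 0.6042 = 4.638.
n = 4.638² + 3 = 21.51 + 3 = 24.5.
Round up.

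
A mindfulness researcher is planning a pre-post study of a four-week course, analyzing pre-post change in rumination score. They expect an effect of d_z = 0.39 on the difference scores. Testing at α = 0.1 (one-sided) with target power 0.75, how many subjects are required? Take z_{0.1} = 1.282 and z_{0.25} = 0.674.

n = 26 pairs

For a paired (one-sample on differences) test: n = ((z_{α} + z_β) / d)².
z_{α} + z_β = 1.282 + 0.674 = 1.956.
n = (1.956 / 0.39)² = 5.015² = 25.15.
Round up.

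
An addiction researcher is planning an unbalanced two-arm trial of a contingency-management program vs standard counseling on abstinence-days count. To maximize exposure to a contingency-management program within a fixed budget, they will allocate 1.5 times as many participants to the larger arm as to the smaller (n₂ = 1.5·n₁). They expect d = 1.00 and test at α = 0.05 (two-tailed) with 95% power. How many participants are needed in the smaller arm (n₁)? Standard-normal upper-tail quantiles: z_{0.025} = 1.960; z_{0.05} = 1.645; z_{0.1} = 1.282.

n₁ = 22

With allocation ratio k = n₂/n₁ = 1.5, Var(x̄₁−x̄₂) = σ²(1/n₁ + 1/(k·n₁)) = σ²·(k+1)/(k·n₁).
So n₁ = (1 + 1/k)·((z_{α/2} + z_β)/d)² = 1.667 × (3.605/1.00)².
n₁ = 1.667 × 13.00 = 21.7.
Round up: n₁ = 22, giving n₂ = 1.5 × 22 = 33.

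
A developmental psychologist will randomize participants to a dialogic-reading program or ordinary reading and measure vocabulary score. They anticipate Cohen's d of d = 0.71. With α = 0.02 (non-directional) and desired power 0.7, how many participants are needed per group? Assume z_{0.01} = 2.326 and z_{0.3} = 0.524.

n = 33 per group

For two independent groups with equal n: n = 2·((z_{α/2} + z_β) / d)².
z_{α/2} + z_β = 2.326 + 0.524 = 2.850.
n = 2 × (2.850 / 0.71)² = 2 × 4.014² = 2 × 16.11 = 32.2.
Round up to the next whole participant.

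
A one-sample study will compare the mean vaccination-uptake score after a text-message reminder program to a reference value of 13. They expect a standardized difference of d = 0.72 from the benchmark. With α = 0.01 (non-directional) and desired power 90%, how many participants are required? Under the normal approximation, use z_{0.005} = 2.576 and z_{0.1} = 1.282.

n = 29

For a one-sample test: n = ((z_{α/2} + z_β) / d)².
z_{α/2} + z_β = 2.576 + 1.282 = 3.858.
n = (3.858 / 0.72)² = 5.358² = 28.71.
Round up.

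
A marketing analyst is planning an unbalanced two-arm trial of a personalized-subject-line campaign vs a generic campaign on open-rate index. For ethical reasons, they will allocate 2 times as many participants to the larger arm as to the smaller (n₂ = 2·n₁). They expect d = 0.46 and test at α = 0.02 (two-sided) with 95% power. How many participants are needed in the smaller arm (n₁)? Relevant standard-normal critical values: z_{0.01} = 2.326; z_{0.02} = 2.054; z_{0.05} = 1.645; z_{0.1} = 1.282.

n₁ = 112

With allocation ratio k = n₂/n₁ = 2, Var(x̄₁−x̄₂) = σ²(1/n₁ + 1/(k·n₁)) = σ²·(k+1)/(k·n₁).
So n₁ = (1 + 1/k)·((z_{α/2} + z_β)/d)² = 1.500 × (3.971/0.46)².
n₁ = 1.500 × 74.52 = 111.8.
Round up: n₁ = 112, giving n₂ = 2 × 112 = 224.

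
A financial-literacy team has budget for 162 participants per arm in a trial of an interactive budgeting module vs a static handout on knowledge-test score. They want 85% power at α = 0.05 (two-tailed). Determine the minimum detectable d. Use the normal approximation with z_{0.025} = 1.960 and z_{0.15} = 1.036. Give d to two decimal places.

For two independent groups of n = 162 each: d_min = (z_{α/2} + z_β)·√(2/n).
z-sum = 1.960 + 1.036 = 2.996.
d_min = 2.996 × √(2/162) = 2.996 × 0.1111 = 0.333.

d_min ≈ 0.33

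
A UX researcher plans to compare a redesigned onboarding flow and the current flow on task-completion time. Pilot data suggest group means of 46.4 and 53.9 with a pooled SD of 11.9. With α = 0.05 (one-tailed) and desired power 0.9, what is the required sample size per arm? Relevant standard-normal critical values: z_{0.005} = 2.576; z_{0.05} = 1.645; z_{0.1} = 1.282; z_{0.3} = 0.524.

Cohen's d = |M₁ − M₂| / SD_pooled = |46.4 − 53.9| / 11.9 = 7.5 / 11.9 = 0.630.
For two independent groups with equal n: n = 2·((z_{α} + z_β) / d)².
z_{α} + z_β = 1.645 + 1.282 = 2.927.
n = 2 × (2.927 / 0.630)² = 2 × 4.646² = 2 × 21.59 = 43.2.
Round up to the next whole participant.

n = 44 per group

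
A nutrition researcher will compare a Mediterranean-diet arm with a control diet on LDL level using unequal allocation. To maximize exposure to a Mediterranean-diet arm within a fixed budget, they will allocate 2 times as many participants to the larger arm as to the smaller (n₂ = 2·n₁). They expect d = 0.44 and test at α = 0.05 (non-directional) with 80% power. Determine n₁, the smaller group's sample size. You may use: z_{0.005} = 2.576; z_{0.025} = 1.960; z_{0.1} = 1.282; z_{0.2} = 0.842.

n₁ = 61

With allocation ratio k = n₂/n₁ = 2, Var(x̄₁−x̄₂) = σ²(1/n₁ + 1/(k·n₁)) = σ²·(k+1)/(k·n₁).
So n₁ = (1 + 1/k)·((z_{α/2} + z_β)/d)² = 1.500 × (2.802/0.44)².
n₁ = 1.500 × 40.55 = 60.8.
Round up: n₁ = 61, giving n₂ = 2 × 61 = 122.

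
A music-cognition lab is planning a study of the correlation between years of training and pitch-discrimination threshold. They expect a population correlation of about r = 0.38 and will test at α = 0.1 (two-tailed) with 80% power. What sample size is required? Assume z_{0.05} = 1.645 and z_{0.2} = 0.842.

n = 42

Fisher's z: C = ½·ln((1+r)/(1−r)) = ½·ln(2.2258) = 0.4001.
n = ((z_{α/2} + z_β)/C)² + 3.
(1.645 + 0.842) / 0.4001 = 2.487 / 0.4001 = 6.216.
n = 6.216² + 3 = 38.64 + 3 = 41.6.
Round up.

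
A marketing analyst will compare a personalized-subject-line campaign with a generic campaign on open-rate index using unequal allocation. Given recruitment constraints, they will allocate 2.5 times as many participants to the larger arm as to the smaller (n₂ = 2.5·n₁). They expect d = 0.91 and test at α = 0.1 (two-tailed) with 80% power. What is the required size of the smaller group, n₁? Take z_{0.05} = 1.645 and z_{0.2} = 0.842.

n₁ = 11

With allocation ratio k = n₂/n₁ = 2.5, Var(x̄₁−x̄₂) = σ²(1/n₁ + 1/(k·n₁)) = σ²·(k+1)/(k·n₁).
So n₁ = (1 + 1/k)·((z_{α/2} + z_β)/d)² = 1.400 × (2.487/0.91)².
n₁ = 1.400 × 7.47 = 10.5.
Round up: n₁ = 11, giving n₂ = ⌈2.5 × 11⌉ = ⌈27.5⌉ = 28.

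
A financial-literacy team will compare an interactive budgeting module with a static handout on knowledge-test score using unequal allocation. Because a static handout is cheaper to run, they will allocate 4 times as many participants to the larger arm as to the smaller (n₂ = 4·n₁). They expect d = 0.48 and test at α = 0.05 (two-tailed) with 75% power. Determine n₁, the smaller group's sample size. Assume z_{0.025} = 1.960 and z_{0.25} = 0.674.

With allocation ratio k = n₂/n₁ = 4, Var(x̄₁−x̄₂) = σ²(1/n₁ + 1/(k·n₁)) = σ²·(k+1)/(k·n₁).
So n₁ = (1 + 1/k)·((z_{α/2} + z_β)/d)² = 1.250 × (2.634/0.48)².
n₁ = 1.250 × 30.11 = 37.6.
Round up: n₁ = 38, giving n₂ = 4 × 38 = 152.

n₁ = 38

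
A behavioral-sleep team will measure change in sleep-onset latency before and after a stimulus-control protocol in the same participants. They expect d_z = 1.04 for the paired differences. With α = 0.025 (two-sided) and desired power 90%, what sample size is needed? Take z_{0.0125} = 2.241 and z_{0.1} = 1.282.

n = 12 pairs

For a paired (one-sample on differences) test: n = ((z_{α/2} + z_β) / d)².
z_{α/2} + z_β = 2.241 + 1.282 = 3.523.
n = (3.523 / 1.04)² = 3.388² = 11.48.
Round up.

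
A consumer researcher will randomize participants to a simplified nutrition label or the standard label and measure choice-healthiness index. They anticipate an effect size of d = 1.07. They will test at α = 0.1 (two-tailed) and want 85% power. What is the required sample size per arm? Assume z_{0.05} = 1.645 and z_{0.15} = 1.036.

For two independent groups with equal n: n = 2·((z_{α/2} + z_β) / d)².
z_{α/2} + z_β = 1.645 + 1.036 = 2.681.
n = 2 × (2.681 / 1.07)² = 2 × 2.506² = 2 × 6.28 = 12.6.
Round up to the next whole participant.

n = 13 per group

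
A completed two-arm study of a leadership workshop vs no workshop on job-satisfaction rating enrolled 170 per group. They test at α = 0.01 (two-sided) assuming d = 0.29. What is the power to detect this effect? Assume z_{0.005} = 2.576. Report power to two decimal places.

power ≈ 0.54

For two equal groups, power = Φ(d·√(n/2) − z_{α/2}).
d·√(n/2) = 0.29 × √(170/2) = 0.29 × 9.220 = 2.674.
z_β = 2.674 − 2.576 = 0.098.
Power = Φ(0.098) = 0.539.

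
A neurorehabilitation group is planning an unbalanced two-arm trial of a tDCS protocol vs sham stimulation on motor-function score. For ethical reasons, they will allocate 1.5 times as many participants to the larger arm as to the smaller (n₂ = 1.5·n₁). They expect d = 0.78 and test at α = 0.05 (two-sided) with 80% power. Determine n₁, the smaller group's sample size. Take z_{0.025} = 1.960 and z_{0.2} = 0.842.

With allocation ratio k = n₂/n₁ = 1.5, Var(x̄₁−x̄₂) = σ²(1/n₁ + 1/(k·n₁)) = σ²·(k+1)/(k·n₁).
So n₁ = (1 + 1/k)·((z_{α/2} + z_β)/d)² = 1.667 × (2.802/0.78)².
n₁ = 1.667 × 12.90 = 21.5.
Round up: n₁ = 22, giving n₂ = 1.5 × 22 = 33.

n₁ = 22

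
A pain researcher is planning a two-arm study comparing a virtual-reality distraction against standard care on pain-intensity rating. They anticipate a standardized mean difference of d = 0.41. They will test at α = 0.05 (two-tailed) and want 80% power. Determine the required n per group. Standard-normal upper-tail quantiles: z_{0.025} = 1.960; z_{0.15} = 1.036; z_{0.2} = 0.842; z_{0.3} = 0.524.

n = 94 per group

For two independent groups with equal n: n = 2·((z_{α/2} + z_β) / d)².
z_{α/2} + z_β = 1.960 + 0.842 = 2.802.
n = 2 × (2.802 / 0.41)² = 2 × 6.834² = 2 × 46.71 = 93.4.
Round up to the next whole participant.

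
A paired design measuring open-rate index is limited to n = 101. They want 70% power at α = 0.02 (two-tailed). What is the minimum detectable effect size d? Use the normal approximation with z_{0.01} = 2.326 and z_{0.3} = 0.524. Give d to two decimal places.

For a single sample (or paired design) of n = 101: d_min = (z_{α/2} + z_β)/√n.
z-sum = 2.326 + 0.524 = 2.850.
d_min = 2.850 / √101 = 2.850 / 10.050 = 0.284.

d_min ≈ 0.28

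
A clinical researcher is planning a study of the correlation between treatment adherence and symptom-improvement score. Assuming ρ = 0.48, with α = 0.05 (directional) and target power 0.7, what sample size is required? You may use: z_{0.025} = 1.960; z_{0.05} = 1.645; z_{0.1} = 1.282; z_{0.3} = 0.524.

n = 21

Fisher's z: C = ½·ln((1+r)/(1−r)) = ½·ln(2.8462) = 0.5230.
n = ((z_{α} + z_β)/C)² + 3.
(1.645 + 0.524) / 0.5230 = 2.169 / 0.5230 = 4.147.
n = 4.147² + 3 = 17.20 + 3 = 20.2.
Round up.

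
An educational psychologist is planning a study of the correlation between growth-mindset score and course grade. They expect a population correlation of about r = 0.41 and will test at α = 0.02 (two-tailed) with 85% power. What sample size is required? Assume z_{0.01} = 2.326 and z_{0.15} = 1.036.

n = 63

Fisher's z: C = ½·ln((1+r)/(1−r)) = ½·ln(2.3898) = 0.4356.
n = ((z_{α/2} + z_β)/C)² + 3.
(2.326 + 1.036) / 0.4356 = 3.362 / 0.4356 = 7.718.
n = 7.718² + 3 = 59.57 + 3 = 62.6.
Round up.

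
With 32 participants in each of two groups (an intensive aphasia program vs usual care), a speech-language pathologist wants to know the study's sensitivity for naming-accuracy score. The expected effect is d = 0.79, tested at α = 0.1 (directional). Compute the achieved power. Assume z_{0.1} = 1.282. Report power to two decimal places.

power ≈ 0.97

For two equal groups, power = Φ(d·√(n/2) − z_{α}).
d·√(n/2) = 0.79 × √(32/2) = 0.79 × 4.000 = 3.160.
z_β = 3.160 − 1.282 = 1.878.
Power = Φ(1.878) = 0.970.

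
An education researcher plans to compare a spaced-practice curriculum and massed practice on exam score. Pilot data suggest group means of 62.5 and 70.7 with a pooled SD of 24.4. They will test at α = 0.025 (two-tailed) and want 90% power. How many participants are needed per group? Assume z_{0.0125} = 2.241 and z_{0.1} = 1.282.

n = 220 per group

Cohen's d = |M₁ − M₂| / SD_pooled = |62.5 − 70.7| / 24.4 = 8.2 / 24.4 = 0.336.
For two independent groups with equal n: n = 2·((z_{α/2} + z_β) / d)².
z_{α/2} + z_β = 2.241 + 1.282 = 3.523.
n = 2 × (3.523 / 0.336)² = 2 × 10.485² = 2 × 109.94 = 219.9.
Round up to the next whole participant.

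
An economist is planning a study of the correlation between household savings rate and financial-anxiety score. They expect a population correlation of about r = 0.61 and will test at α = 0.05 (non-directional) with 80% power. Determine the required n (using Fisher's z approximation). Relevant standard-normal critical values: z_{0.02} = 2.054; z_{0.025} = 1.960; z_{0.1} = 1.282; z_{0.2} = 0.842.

Fisher's z: C = ½·ln((1+r)/(1−r)) = ½·ln(4.1282) = 0.7089.
n = ((z_{α/2} + z_β)/C)² + 3.
(1.960 + 0.842) / 0.7089 = 2.802 / 0.7089 = 3.953.
n = 3.953² + 3 = 15.62 + 3 = 18.6.
Round up.

n = 19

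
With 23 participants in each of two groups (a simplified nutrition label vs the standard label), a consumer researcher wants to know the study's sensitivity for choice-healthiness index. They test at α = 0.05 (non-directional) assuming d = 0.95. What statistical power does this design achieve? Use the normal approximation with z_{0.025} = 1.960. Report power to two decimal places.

power ≈ 0.90

For two equal groups, power = Φ(d·√(n/2) − z_{α/2}).
d·√(n/2) = 0.95 × √(23/2) = 0.95 × 3.391 = 3.222.
z_β = 3.222 − 1.960 = 1.262.
Power = Φ(1.262) = 0.896.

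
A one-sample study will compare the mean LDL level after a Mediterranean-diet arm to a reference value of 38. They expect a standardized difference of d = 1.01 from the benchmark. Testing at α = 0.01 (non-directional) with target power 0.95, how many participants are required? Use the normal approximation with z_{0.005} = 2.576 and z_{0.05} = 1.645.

For a one-sample test: n = ((z_{α/2} + z_β) / d)².
z_{α/2} + z_β = 2.576 + 1.645 = 4.221.
n = (4.221 / 1.01)² = 4.179² = 17.47.
Round up.

n = 18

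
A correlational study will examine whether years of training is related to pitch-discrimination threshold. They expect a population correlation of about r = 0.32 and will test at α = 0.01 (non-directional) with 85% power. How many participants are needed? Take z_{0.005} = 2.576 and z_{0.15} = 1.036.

Fisher's z: C = ½·ln((1+r)/(1−r)) = ½·ln(1.9412) = 0.3316.
n = ((z_{α/2} + z_β)/C)² + 3.
(2.576 + 1.036) / 0.3316 = 3.612 / 0.3316 = 10.893.
n = 10.893² + 3 = 118.65 + 3 = 121.6.
Round up.

n = 122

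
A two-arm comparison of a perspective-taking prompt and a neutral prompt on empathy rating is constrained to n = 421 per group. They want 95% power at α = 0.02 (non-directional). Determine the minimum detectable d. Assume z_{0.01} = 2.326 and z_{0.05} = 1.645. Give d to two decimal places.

d_min ≈ 0.27

For two independent groups of n = 421 each: d_min = (z_{α/2} + z_β)·√(2/n).
z-sum = 2.326 + 1.645 = 3.971.
d_min = 3.971 × √(2/421) = 3.971 × 0.0689 = 0.274.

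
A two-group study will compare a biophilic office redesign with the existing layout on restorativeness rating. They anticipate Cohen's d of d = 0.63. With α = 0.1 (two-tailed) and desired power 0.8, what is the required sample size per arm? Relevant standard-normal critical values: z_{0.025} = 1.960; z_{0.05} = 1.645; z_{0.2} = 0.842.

n = 32 per group

For two independent groups with equal n: n = 2·((z_{α/2} + z_β) / d)².
z_{α/2} + z_β = 1.645 + 0.842 = 2.487.
n = 2 × (2.487 / 0.63)² = 2 × 3.948² = 2 × 15.58 = 31.2.
Round up to the next whole participant.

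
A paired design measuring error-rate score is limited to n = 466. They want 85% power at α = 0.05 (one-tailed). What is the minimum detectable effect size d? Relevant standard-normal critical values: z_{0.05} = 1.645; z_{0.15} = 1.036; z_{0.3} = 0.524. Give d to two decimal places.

For a single sample (or paired design) of n = 466: d_min = (z_{α} + z_β)/√n.
z-sum = 1.645 + 1.036 = 2.681.
d_min = 2.681 / √466 = 2.681 / 21.587 = 0.124.

d_min ≈ 0.12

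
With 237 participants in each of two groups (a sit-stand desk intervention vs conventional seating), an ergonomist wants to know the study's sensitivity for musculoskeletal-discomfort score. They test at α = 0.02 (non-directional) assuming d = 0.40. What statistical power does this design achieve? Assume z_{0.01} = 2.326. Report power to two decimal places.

power ≈ 0.98

For two equal groups, power = Φ(d·√(n/2) − z_{α/2}).
d·√(n/2) = 0.40 × √(237/2) = 0.40 × 10.886 = 4.354.
z_β = 4.354 − 2.326 = 2.028.
Power = Φ(2.028) = 0.979.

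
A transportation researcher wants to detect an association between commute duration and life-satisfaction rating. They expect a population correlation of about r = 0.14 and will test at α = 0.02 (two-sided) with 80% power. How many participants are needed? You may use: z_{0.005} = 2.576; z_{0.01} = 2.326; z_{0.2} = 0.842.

Fisher's z: C = ½·ln((1+r)/(1−r)) = ½·ln(1.3256) = 0.1409.
n = ((z_{α/2} + z_β)/C)² + 3.
(2.326 + 0.842) / 0.1409 = 3.168 / 0.1409 = 22.484.
n = 22.484² + 3 = 505.53 + 3 = 508.5.
Round up.

n = 509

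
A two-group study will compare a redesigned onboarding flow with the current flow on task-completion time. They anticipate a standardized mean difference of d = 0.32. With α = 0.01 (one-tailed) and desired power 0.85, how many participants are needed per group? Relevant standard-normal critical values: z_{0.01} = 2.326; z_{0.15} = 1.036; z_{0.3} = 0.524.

For two independent groups with equal n: n = 2·((z_{α} + z_β) / d)².
z_{α} + z_β = 2.326 + 1.036 = 3.362.
n = 2 × (3.362 / 0.32)² = 2 × 10.506² = 2 × 110.38 = 220.8.
Round up to the next whole participant.

n = 221 per group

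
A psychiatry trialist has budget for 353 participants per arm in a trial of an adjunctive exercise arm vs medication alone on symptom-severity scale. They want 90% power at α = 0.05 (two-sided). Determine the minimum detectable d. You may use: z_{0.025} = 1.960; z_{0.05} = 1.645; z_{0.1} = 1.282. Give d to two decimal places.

For two independent groups of n = 353 each: d_min = (z_{α/2} + z_β)·√(2/n).
z-sum = 1.960 + 1.282 = 3.242.
d_min = 3.242 × √(2/353) = 3.242 × 0.0753 = 0.244.

d_min ≈ 0.24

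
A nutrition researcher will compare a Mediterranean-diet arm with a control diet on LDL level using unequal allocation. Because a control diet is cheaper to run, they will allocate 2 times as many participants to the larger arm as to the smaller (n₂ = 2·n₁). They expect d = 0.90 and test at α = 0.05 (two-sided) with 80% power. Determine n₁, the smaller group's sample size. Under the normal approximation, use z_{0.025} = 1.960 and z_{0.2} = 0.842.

With allocation ratio k = n₂/n₁ = 2, Var(x̄₁−x̄₂) = σ²(1/n₁ + 1/(k·n₁)) = σ²·(k+1)/(k·n₁).
So n₁ = (1 + 1/k)·((z_{α/2} + z_β)/d)² = 1.500 × (2.802/0.90)².
n₁ = 1.500 × 9.69 = 14.5.
Round up: n₁ = 15, giving n₂ = 2 × 15 = 30.

n₁ = 15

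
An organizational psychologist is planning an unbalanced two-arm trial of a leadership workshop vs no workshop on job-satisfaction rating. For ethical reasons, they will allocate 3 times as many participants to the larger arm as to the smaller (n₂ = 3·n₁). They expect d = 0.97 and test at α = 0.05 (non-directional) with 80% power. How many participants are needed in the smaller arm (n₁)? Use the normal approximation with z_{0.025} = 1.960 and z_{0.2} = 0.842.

n₁ = 12

With allocation ratio k = n₂/n₁ = 3, Var(x̄₁−x̄₂) = σ²(1/n₁ + 1/(k·n₁)) = σ²·(k+1)/(k·n₁).
So n₁ = (1 + 1/k)·((z_{α/2} + z_β)/d)² = 1.333 × (2.802/0.97)².
n₁ = 1.333 × 8.34 = 11.1.
Round up: n₁ = 12, giving n₂ = 3 × 12 = 36.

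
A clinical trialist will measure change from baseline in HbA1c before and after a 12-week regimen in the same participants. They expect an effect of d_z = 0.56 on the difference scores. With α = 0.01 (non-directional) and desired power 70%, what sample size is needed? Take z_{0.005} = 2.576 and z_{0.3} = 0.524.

For a paired (one-sample on differences) test: n = ((z_{α/2} + z_β) / d)².
z_{α/2} + z_β = 2.576 + 0.524 = 3.100.
n = (3.100 / 0.56)² = 5.536² = 30.64.
Round up.

n = 31 pairs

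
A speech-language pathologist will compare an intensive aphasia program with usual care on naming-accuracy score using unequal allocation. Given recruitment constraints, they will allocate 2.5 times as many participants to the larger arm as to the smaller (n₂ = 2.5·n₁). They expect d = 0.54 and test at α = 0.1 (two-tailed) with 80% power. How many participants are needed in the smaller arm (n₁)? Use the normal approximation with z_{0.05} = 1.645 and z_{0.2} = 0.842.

n₁ = 30

With allocation ratio k = n₂/n₁ = 2.5, Var(x̄₁−x̄₂) = σ²(1/n₁ + 1/(k·n₁)) = σ²·(k+1)/(k·n₁).
So n₁ = (1 + 1/k)·((z_{α/2} + z_β)/d)² = 1.400 × (2.487/0.54)².
n₁ = 1.400 × 21.21 = 29.7.
Round up: n₁ = 30, giving n₂ = 2.5 × 30 = 75.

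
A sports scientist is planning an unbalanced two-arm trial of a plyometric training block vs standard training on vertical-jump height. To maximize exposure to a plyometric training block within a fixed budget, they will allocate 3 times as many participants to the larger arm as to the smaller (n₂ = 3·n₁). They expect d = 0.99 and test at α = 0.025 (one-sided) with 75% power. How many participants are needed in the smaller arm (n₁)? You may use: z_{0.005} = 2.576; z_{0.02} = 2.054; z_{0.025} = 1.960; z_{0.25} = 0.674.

n₁ = 10

With allocation ratio k = n₂/n₁ = 3, Var(x̄₁−x̄₂) = σ²(1/n₁ + 1/(k·n₁)) = σ²·(k+1)/(k·n₁).
So n₁ = (1 + 1/k)·((z_{α} + z_β)/d)² = 1.333 × (2.634/0.99)².
n₁ = 1.333 × 7.08 = 9.4.
Round up: n₁ = 10, giving n₂ = 3 × 10 = 30.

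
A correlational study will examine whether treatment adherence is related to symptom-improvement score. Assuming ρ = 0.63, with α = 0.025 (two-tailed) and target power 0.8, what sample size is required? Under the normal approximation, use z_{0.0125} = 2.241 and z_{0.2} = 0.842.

Fisher's z: C = ½·ln((1+r)/(1−r)) = ½·ln(4.4054) = 0.7414.
n = ((z_{α/2} + z_β)/C)² + 3.
(2.241 + 0.842) / 0.7414 = 3.083 / 0.7414 = 4.158.
n = 4.158² + 3 = 17.29 + 3 = 20.3.
Round up.

n = 21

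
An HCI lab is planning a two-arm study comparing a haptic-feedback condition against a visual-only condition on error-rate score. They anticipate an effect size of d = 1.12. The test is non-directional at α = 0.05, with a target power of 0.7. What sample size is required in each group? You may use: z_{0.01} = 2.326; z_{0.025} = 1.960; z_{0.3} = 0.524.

For two independent groups with equal n: n = 2·((z_{α/2} + z_β) / d)².
z_{α/2} + z_β = 1.960 + 0.524 = 2.484.
n = 2 × (2.484 / 1.12)² = 2 × 2.218² = 2 × 4.92 = 9.8.
Round up to the next whole participant.

n = 10 per group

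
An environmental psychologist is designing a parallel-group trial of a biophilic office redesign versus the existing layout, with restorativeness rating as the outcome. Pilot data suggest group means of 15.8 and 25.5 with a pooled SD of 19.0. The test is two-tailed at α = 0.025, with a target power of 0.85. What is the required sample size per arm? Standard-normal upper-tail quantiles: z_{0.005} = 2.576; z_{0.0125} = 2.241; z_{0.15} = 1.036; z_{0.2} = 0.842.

n = 83 per group

Cohen's d = |M₁ − M₂| / SD_pooled = |15.8 − 25.5| / 19.0 = 9.7 / 19.0 = 0.511.
For two independent groups with equal n: n = 2·((z_{α/2} + z_β) / d)².
z_{α/2} + z_β = 2.241 + 1.036 = 3.277.
n = 2 × (3.277 / 0.511)² = 2 × 6.413² = 2 × 41.13 = 82.3.
Round up to the next whole participant.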